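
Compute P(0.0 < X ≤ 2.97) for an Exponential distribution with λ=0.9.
0.930955

We have X ~ Exponential(λ=0.9).

To find P(0.0 < X ≤ 2.97), we use:
P(0.0 < X ≤ 2.97) = P(X ≤ 2.97) - P(X ≤ 0.0)
                 = F(2.97) - F(0.0)
                 = 0.930955 - 0.000000
                 = 0.930955

So there's approximately a 93.1% chance that X falls in this range.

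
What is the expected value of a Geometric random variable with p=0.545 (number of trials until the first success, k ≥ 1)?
1.8349

We have X ~ Geometric(p=0.545) (number of trials until the first success, k ≥ 1).

For a Geometric distribution with p=0.545 (number of trials until the first success, k ≥ 1):
E[X] = 1.8349

This is the expected (average) value of X.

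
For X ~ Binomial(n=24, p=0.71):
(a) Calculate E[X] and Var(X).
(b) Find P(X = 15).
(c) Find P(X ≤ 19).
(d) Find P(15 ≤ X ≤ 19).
(a) E[X] = 17.0400, Var(X) = 4.9416
(b) P(X = 15) = 0.111404
(c) P(X ≤ 19) = 0.867913
(d) P(15 ≤ X ≤ 19) = 0.739994

We have X ~ Binomial(n=24, p=0.71).

(a) Moments:
E[X] = 17.0400
Var(X) = 4.9416
σ = √Var(X) = 2.2230

(b) Point probability using PMF:
P(X = 15) = 0.111404

(c) Cumulative probability using CDF:
P(X ≤ 19) = F(19) = 0.867913

(d) Range probability:
P(15 ≤ X ≤ 19) = P(X ≤ 19) - P(X ≤ 14)
                   = F(19) - F(14)
                   = 0.867913 - 0.127919
                   = 0.739994

This means approximately 74.0% of outcomes fall in the interval [15, 19].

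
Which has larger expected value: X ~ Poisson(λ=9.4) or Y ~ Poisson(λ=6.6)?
X has larger mean (9.4000 > 6.6000)

Compute the expected value for each distribution:

X ~ Poisson(λ=9.4):
E[X] = 9.4000

Y ~ Poisson(λ=6.6):
E[Y] = 6.6000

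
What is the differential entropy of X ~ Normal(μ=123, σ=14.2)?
4.0722 nats

We have X ~ Normal(μ=123, σ=14.2).

The differential entropy measures the uncertainty or information content of the distribution.

For a Normal distribution with μ=123, σ=14.2:
h(X) = 4.0722 nats

(In bits, this would be 5.8749 bits.)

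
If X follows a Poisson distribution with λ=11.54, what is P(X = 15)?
0.063801

We have X ~ Poisson(λ=11.54).

For a Poisson distribution, the PMF gives us the probability of each outcome.

Using the PMF formula:
P(X = 15) = 0.063801

Rounded to 4 decimal places: 0.0638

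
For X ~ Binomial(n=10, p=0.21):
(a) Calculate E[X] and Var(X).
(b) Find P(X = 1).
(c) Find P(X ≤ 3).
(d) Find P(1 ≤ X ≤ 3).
(a) E[X] = 2.1000, Var(X) = 1.6590
(b) P(X = 1) = 0.251688
(c) P(X ≤ 3) = 0.860858
(d) P(1 ≤ X ≤ 3) = 0.766175

We have X ~ Binomial(n=10, p=0.21).

(a) Moments:
E[X] = 2.1000
Var(X) = 1.6590
σ = √Var(X) = 1.2880

(b) Point probability using PMF:
P(X = 1) = 0.251688

(c) Cumulative probability using CDF:
P(X ≤ 3) = F(3) = 0.860858

(d) Range probability:
P(1 ≤ X ≤ 3) = P(X ≤ 3) - P(X ≤ 0)
                   = F(3) - F(0)
                   = 0.860858 - 0.094683
                   = 0.766175

This means approximately 76.6% of outcomes fall in the interval [1, 3].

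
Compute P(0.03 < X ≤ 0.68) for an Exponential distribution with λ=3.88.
0.818644

We have X ~ Exponential(λ=3.88).

To find P(0.03 < X ≤ 0.68), we use:
P(0.03 < X ≤ 0.68) = P(X ≤ 0.68) - P(X ≤ 0.03)
                 = F(0.68) - F(0.03)
                 = 0.928524 - 0.109881
                 = 0.818644

So there's approximately a 81.9% chance that X falls in this range.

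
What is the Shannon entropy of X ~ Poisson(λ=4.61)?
2.1618 nats

We have X ~ Poisson(λ=4.61).

The Shannon entropy measures the uncertainty or information content of the distribution.

For a Poisson distribution with λ=4.61:
H(X) = 2.1618 nats

(In bits, this would be 3.1188 bits.)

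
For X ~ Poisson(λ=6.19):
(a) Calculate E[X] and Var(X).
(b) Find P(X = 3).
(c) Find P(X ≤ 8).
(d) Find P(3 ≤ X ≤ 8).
(a) E[X] = 6.1900, Var(X) = 6.1900
(b) P(X = 3) = 0.081029
(c) P(X ≤ 8) = 0.827011
(d) P(3 ≤ X ≤ 8) = 0.773002

We have X ~ Poisson(λ=6.19).

(a) Moments:
E[X] = 6.1900
Var(X) = 6.1900
σ = √Var(X) = 2.4880

(b) Point probability using PMF:
P(X = 3) = 0.081029

(c) Cumulative probability using CDF:
P(X ≤ 8) = F(8) = 0.827011

(d) Range probability:
P(3 ≤ X ≤ 8) = P(X ≤ 8) - P(X ≤ 2)
                   = F(8) - F(2)
                   = 0.827011 - 0.054009
                   = 0.773002

This means approximately 77.3% of outcomes fall in the interval [3, 8].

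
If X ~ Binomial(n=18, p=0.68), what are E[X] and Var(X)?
E[X] = 12.2400, Var(X) = 3.9168

We have X ~ Binomial(n=18, p=0.68).

For a Binomial distribution with n=18, p=0.68:

Expected value:
E[X] = 12.2400

Variance:
Var(X) = 3.9168

Standard deviation:
σ = √Var(X) = 1.9791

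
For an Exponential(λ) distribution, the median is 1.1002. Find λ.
λ = 0.6300

For X ~ Exponential(λ), the CDF is F(x) = 1 - e^(-λx).
The median m satisfies F(m) = 0.5:
1 - e^(-λm) = 0.5
e^(-λm) = 0.5
λm = ln(2)
m = ln(2) / λ

Given m = 1.1002:
λ = ln(2) / 1.1002 = 0.693147 / 1.1002 = 0.6300

Verification: ln(2) / 0.6300 = 1.1002 ✓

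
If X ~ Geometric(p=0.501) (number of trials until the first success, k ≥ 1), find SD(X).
1.4100

We have X ~ Geometric(p=0.501) (number of trials until the first success, k ≥ 1).

For a Geometric distribution with p=0.501 (number of trials until the first success, k ≥ 1):
σ = √Var(X) = 1.4100

The standard deviation is the square root of the variance.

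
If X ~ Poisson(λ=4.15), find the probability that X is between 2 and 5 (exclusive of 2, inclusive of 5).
0.544331

We have X ~ Poisson(λ=4.15).

To find P(2 < X ≤ 5), we use:
P(2 < X ≤ 5) = P(X ≤ 5) - P(X ≤ 2)
                 = F(5) - F(2)
                 = 0.761269 - 0.216938
                 = 0.544331

So there's approximately a 54.4% chance that X falls in this range.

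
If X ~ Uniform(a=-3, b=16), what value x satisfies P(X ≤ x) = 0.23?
1.3700

We have X ~ Uniform(a=-3, b=16).

We want to find x such that P(X ≤ x) = 0.23.

This is the 23rd percentile, which means 23% of values fall below this point.

Using the inverse CDF (quantile function):
x = F⁻¹(0.23) = 1.3700

Verification: P(X ≤ 1.3700) = 0.23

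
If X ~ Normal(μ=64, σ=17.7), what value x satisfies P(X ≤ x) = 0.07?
37.8785

We have X ~ Normal(μ=64, σ=17.7).

We want to find x such that P(X ≤ x) = 0.07.

This is the 7th percentile, which means 7% of values fall below this point.

Using the inverse CDF (quantile function):
x = F⁻¹(0.07) = 37.8785

Verification: P(X ≤ 37.8785) = 0.07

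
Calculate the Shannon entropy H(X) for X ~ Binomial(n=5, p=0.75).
1.3421 nats

We have X ~ Binomial(n=5, p=0.75).

The Shannon entropy measures the uncertainty or information content of the distribution.

For a Binomial distribution with n=5, p=0.75:
H(X) = 1.3421 nats

(In bits, this would be 1.9362 bits.)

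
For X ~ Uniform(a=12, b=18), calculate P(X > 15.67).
0.388333

We have X ~ Uniform(a=12, b=18).

P(X > 15.67) = 1 - P(X ≤ 15.67)
                = 1 - F(15.67)
                = 1 - 0.611667
                = 0.388333

So there's approximately a 38.8% chance that X exceeds 15.67.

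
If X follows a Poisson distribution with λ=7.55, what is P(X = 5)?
0.107555

We have X ~ Poisson(λ=7.55).

For a Poisson distribution, the PMF gives us the probability of each outcome.

Using the PMF formula:
P(X = 5) = 0.107555

Rounded to 4 decimal places: 0.1076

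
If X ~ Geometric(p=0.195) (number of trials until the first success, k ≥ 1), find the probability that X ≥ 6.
0.338049

We have X ~ Geometric(p=0.195) (number of trials until the first success, k ≥ 1).

For discrete distributions, P(X ≥ 6) = 1 - P(X ≤ 5).

P(X ≤ 5) = 0.661951
P(X ≥ 6) = 1 - 0.661951 = 0.338049

So there's approximately a 33.8% chance that X is at least 6.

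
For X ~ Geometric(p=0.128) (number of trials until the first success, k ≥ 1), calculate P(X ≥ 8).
0.383368

We have X ~ Geometric(p=0.128) (number of trials until the first success, k ≥ 1).

For discrete distributions, P(X ≥ 8) = 1 - P(X ≤ 7).

P(X ≤ 7) = 0.616632
P(X ≥ 8) = 1 - 0.616632 = 0.383368

So there's approximately a 38.3% chance that X is at least 8.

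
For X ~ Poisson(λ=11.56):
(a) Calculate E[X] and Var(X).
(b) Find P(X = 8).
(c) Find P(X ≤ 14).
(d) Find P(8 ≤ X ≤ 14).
(a) E[X] = 11.5600, Var(X) = 11.5600
(b) P(X = 8) = 0.075457
(c) P(X ≤ 14) = 0.810295
(d) P(8 ≤ X ≤ 14) = 0.699731

We have X ~ Poisson(λ=11.56).

(a) Moments:
E[X] = 11.5600
Var(X) = 11.5600
σ = √Var(X) = 3.4000

(b) Point probability using PMF:
P(X = 8) = 0.075457

(c) Cumulative probability using CDF:
P(X ≤ 14) = F(14) = 0.810295

(d) Range probability:
P(8 ≤ X ≤ 14) = P(X ≤ 14) - P(X ≤ 7)
                   = F(14) - F(7)
                   = 0.810295 - 0.110564
                   = 0.699731

This means approximately 70.0% of outcomes fall in the interval [8, 14].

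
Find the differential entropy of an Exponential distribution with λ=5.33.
-0.6734 nats

We have X ~ Exponential(λ=5.33).

The differential entropy measures the uncertainty or information content of the distribution.

For an Exponential distribution with λ=5.33:
h(X) = -0.6734 nats

(In bits, this would be -0.9714 bits.)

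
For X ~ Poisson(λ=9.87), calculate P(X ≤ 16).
0.975671

We have X ~ Poisson(λ=9.87).

The CDF gives us P(X ≤ k).

Using the CDF:
P(X ≤ 16) = 0.975671

This means there's approximately a 97.6% chance that X is at most 16.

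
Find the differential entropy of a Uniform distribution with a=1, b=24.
3.1355 nats

We have X ~ Uniform(a=1, b=24).

The differential entropy measures the uncertainty or information content of the distribution.

For a Uniform distribution with a=1, b=24:
h(X) = 3.1355 nats

(In bits, this would be 4.5236 bits.)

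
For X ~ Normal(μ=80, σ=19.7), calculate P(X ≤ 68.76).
0.284150

We have X ~ Normal(μ=80, σ=19.7).

The CDF gives us P(X ≤ k).

Using the CDF:
P(X ≤ 68.76) = 0.284150

This means there's approximately a 28.4% chance that X is at most 68.76.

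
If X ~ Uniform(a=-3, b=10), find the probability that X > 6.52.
0.267692

We have X ~ Uniform(a=-3, b=10).

P(X > 6.52) = 1 - P(X ≤ 6.52)
                = 1 - F(6.52)
                = 1 - 0.732308
                = 0.267692

So there's approximately a 26.8% chance that X exceeds 6.52.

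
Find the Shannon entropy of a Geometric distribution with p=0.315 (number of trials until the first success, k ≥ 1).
1.9779 nats

We have X ~ Geometric(p=0.315) (number of trials until the first success, k ≥ 1).

The Shannon entropy measures the uncertainty or information content of the distribution.

For a Geometric distribution with p=0.315 (number of trials until the first success, k ≥ 1):
H(X) = 1.9779 nats

(In bits, this would be 2.8535 bits.)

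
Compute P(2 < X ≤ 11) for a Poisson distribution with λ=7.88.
0.881442

We have X ~ Poisson(λ=7.88).

To find P(2 < X ≤ 11), we use:
P(2 < X ≤ 11) = P(X ≤ 11) - P(X ≤ 2)
                 = F(11) - F(2)
                 = 0.896543 - 0.015102
                 = 0.881442

So there's approximately a 88.1% chance that X falls in this range.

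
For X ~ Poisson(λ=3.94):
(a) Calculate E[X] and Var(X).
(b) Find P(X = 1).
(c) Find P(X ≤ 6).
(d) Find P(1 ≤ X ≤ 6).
(a) E[X] = 3.9400, Var(X) = 3.9400
(b) P(X = 1) = 0.076626
(c) P(X ≤ 6) = 0.895484
(d) P(1 ≤ X ≤ 6) = 0.876035

We have X ~ Poisson(λ=3.94).

(a) Moments:
E[X] = 3.9400
Var(X) = 3.9400
σ = √Var(X) = 1.9849

(b) Point probability using PMF:
P(X = 1) = 0.076626

(c) Cumulative probability using CDF:
P(X ≤ 6) = F(6) = 0.895484

(d) Range probability:
P(1 ≤ X ≤ 6) = P(X ≤ 6) - P(X ≤ 0)
                   = F(6) - F(0)
                   = 0.895484 - 0.019448
                   = 0.876035

This means approximately 87.6% of outcomes fall in the interval [1, 6].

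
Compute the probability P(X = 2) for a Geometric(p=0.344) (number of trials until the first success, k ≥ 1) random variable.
0.225664

We have X ~ Geometric(p=0.344) (number of trials until the first success, k ≥ 1).

For a Geometric distribution, the PMF gives us the probability of each outcome.

Using the PMF formula:
P(X = 2) = 0.225664

Rounded to 4 decimal places: 0.2257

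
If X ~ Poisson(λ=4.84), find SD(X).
2.2000

We have X ~ Poisson(λ=4.84).

For a Poisson distribution with λ=4.84:
σ = √Var(X) = 2.2000

The standard deviation is the square root of the variance.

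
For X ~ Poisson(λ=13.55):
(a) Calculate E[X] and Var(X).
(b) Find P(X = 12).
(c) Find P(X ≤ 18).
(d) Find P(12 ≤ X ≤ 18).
(a) E[X] = 13.5500, Var(X) = 13.5500
(b) P(X = 12) = 0.104290
(c) P(X ≤ 18) = 0.905983
(d) P(12 ≤ X ≤ 18) = 0.606170

We have X ~ Poisson(λ=13.55).

(a) Moments:
E[X] = 13.5500
Var(X) = 13.5500
σ = √Var(X) = 3.6810

(b) Point probability using PMF:
P(X = 12) = 0.104290

(c) Cumulative probability using CDF:
P(X ≤ 18) = F(18) = 0.905983

(d) Range probability:
P(12 ≤ X ≤ 18) = P(X ≤ 18) - P(X ≤ 11)
                   = F(18) - F(11)
                   = 0.905983 - 0.299813
                   = 0.606170

This means approximately 60.6% of outcomes fall in the interval [12, 18].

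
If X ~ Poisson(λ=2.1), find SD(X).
1.4491

We have X ~ Poisson(λ=2.1).

For a Poisson distribution with λ=2.1:
σ = √Var(X) = 1.4491

The standard deviation is the square root of the variance.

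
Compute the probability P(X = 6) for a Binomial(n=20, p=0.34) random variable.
0.178186

We have X ~ Binomial(n=20, p=0.34).

For a Binomial distribution, the PMF gives us the probability of each outcome.

Using the PMF formula:
P(X = 6) = 0.178186

Rounded to 4 decimal places: 0.1782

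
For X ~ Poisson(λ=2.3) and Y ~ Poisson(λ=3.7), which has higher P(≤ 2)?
X has higher probability (P(X ≤ 2) = 0.5960 > P(Y ≤ 2) = 0.2854)

Compute P(≤ 2) for each distribution:

X ~ Poisson(λ=2.3):
P(X ≤ 2) = 0.5960

Y ~ Poisson(λ=3.7):
P(Y ≤ 2) = 0.2854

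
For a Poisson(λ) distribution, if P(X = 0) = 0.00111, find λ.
λ = 6.8034

For a Poisson(λ) distribution, the PMF at 0 is:
P(X = 0) = λ^0 e^(-λ) / 0! = e^(-λ)

Given P(X = 0) = 0.00111:
e^(-λ) = 0.00111
-λ = ln(0.00111)
λ = -ln(0.00111) = 6.8034

Verification: e^(-6.8034) = 0.00111 ✓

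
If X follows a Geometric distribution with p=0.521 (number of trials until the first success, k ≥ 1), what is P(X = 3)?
0.119539

We have X ~ Geometric(p=0.521) (number of trials until the first success, k ≥ 1).

For a Geometric distribution, the PMF gives us the probability of each outcome.

Using the PMF formula:
P(X = 3) = 0.119539

Rounded to 4 decimal places: 0.1195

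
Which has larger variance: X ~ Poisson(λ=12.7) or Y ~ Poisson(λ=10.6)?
X has larger variance (12.7000 > 10.6000)

Compute the variance for each distribution:

X ~ Poisson(λ=12.7):
Var(X) = 12.7000

Y ~ Poisson(λ=10.6):
Var(Y) = 10.6000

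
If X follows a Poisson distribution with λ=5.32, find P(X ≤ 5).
0.559996

We have X ~ Poisson(λ=5.32).

The CDF gives us P(X ≤ k).

Using the CDF:
P(X ≤ 5) = 0.559996

This means there's approximately a 56.0% chance that X is at most 5.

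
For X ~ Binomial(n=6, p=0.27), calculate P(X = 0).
0.151334

We have X ~ Binomial(n=6, p=0.27).

For a Binomial distribution, the PMF gives us the probability of each outcome.

Using the PMF formula:
P(X = 0) = 0.151334

Rounded to 4 decimal places: 0.1513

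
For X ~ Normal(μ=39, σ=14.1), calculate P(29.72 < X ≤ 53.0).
0.584404

We have X ~ Normal(μ=39, σ=14.1).

To find P(29.72 < X ≤ 53.0), we use:
P(29.72 < X ≤ 53.0) = P(X ≤ 53.0) - P(X ≤ 29.72)
                 = F(53.0) - F(29.72)
                 = 0.839623 - 0.255219
                 = 0.584404

So there's approximately a 58.4% chance that X falls in this range.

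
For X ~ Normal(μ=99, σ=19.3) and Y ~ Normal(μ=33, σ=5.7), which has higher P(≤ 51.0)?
Y has higher probability (P(Y ≤ 51.0) = 0.9992 > P(X ≤ 51.0) = 0.0064)

Compute P(≤ 51.0) for each distribution:

X ~ Normal(μ=99, σ=19.3):
P(X ≤ 51.0) = 0.0064

Y ~ Normal(μ=33, σ=5.7):
P(Y ≤ 51.0) = 0.9992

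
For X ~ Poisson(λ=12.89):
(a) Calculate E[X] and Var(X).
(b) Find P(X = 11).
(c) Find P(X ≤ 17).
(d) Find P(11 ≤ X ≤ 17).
(a) E[X] = 12.8900, Var(X) = 12.8900
(b) P(X = 11) = 0.103174
(c) P(X ≤ 17) = 0.896409
(d) P(11 ≤ X ≤ 17) = 0.635162

We have X ~ Poisson(λ=12.89).

(a) Moments:
E[X] = 12.8900
Var(X) = 12.8900
σ = √Var(X) = 3.5903

(b) Point probability using PMF:
P(X = 11) = 0.103174

(c) Cumulative probability using CDF:
P(X ≤ 17) = F(17) = 0.896409

(d) Range probability:
P(11 ≤ X ≤ 17) = P(X ≤ 17) - P(X ≤ 10)
                   = F(17) - F(10)
                   = 0.896409 - 0.261247
                   = 0.635162

This means approximately 63.5% of outcomes fall in the interval [11, 17].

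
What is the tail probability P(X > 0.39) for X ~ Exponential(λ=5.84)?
0.102530

We have X ~ Exponential(λ=5.84).

P(X > 0.39) = 1 - P(X ≤ 0.39)
                = 1 - F(0.39)
                = 1 - 0.897470
                = 0.102530

So there's approximately a 10.3% chance that X exceeds 0.39.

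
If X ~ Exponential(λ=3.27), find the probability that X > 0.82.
0.068467

We have X ~ Exponential(λ=3.27).

P(X > 0.82) = 1 - P(X ≤ 0.82)
                = 1 - F(0.82)
                = 1 - 0.931533
                = 0.068467

So there's approximately a 6.8% chance that X exceeds 0.82.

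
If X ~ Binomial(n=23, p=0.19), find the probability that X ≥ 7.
0.130499

We have X ~ Binomial(n=23, p=0.19).

For discrete distributions, P(X ≥ 7) = 1 - P(X ≤ 6).

P(X ≤ 6) = 0.869501
P(X ≥ 7) = 1 - 0.869501 = 0.130499

So there's approximately a 13.0% chance that X is at least 7.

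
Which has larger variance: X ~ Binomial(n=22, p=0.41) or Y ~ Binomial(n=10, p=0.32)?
X has larger variance (5.3218 > 2.1760)

Compute the variance for each distribution:

X ~ Binomial(n=22, p=0.41):
Var(X) = 5.3218

Y ~ Binomial(n=10, p=0.32):
Var(Y) = 2.1760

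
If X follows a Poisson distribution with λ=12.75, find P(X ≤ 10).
0.273767

We have X ~ Poisson(λ=12.75).

The CDF gives us P(X ≤ k).

Using the CDF:
P(X ≤ 10) = 0.273767

This means there's approximately a 27.4% chance that X is at most 10.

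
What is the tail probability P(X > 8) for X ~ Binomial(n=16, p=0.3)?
0.025674

We have X ~ Binomial(n=16, p=0.3).

P(X > 8) = 1 - P(X ≤ 8)
                = 1 - F(8)
                = 1 - 0.974326
                = 0.025674

So there's approximately a 2.6% chance that X exceeds 8.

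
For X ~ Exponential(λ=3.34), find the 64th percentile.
0.3059

We have X ~ Exponential(λ=3.34).

We want to find x such that P(X ≤ x) = 0.64.

This is the 64th percentile, which means 64% of values fall below this point.

Using the inverse CDF (quantile function):
x = F⁻¹(0.64) = 0.3059

Verification: P(X ≤ 0.3059) = 0.64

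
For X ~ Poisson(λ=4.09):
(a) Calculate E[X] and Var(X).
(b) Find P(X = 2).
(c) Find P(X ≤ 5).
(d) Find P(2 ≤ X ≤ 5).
(a) E[X] = 4.0900, Var(X) = 4.0900
(b) P(X = 2) = 0.140008
(c) P(X ≤ 5) = 0.770911
(d) P(2 ≤ X ≤ 5) = 0.685708

We have X ~ Poisson(λ=4.09).

(a) Moments:
E[X] = 4.0900
Var(X) = 4.0900
σ = √Var(X) = 2.0224

(b) Point probability using PMF:
P(X = 2) = 0.140008

(c) Cumulative probability using CDF:
P(X ≤ 5) = F(5) = 0.770911

(d) Range probability:
P(2 ≤ X ≤ 5) = P(X ≤ 5) - P(X ≤ 1)
                   = F(5) - F(1)
                   = 0.770911 - 0.085203
                   = 0.685708

This means approximately 68.6% of outcomes fall in the interval [2, 5].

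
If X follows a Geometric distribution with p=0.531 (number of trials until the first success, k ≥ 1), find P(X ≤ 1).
0.531000

We have X ~ Geometric(p=0.531) (number of trials until the first success, k ≥ 1).

The CDF gives us P(X ≤ k).

Using the CDF:
P(X ≤ 1) = 0.531000

This means there's approximately a 53.1% chance that X is at most 1.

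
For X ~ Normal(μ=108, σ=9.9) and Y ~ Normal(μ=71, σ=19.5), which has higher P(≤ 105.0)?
Y has higher probability (P(Y ≤ 105.0) = 0.9594 > P(X ≤ 105.0) = 0.3809)

Compute P(≤ 105.0) for each distribution:

X ~ Normal(μ=108, σ=9.9):
P(X ≤ 105.0) = 0.3809

Y ~ Normal(μ=71, σ=19.5):
P(Y ≤ 105.0) = 0.9594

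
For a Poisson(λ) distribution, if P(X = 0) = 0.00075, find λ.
λ = 7.1954

For a Poisson(λ) distribution, the PMF at 0 is:
P(X = 0) = λ^0 e^(-λ) / 0! = e^(-λ)

Given P(X = 0) = 0.00075:
e^(-λ) = 0.00075
-λ = ln(0.00075)
λ = -ln(0.00075) = 7.1954

Verification: e^(-7.1954) = 0.00075 ✓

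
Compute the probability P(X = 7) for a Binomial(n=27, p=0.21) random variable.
0.143385

We have X ~ Binomial(n=27, p=0.21).

For a Binomial distribution, the PMF gives us the probability of each outcome.

Using the PMF formula:
P(X = 7) = 0.143385

Rounded to 4 decimal places: 0.1434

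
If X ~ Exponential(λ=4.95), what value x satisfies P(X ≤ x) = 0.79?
0.3153

We have X ~ Exponential(λ=4.95).

We want to find x such that P(X ≤ x) = 0.79.

This is the 79th percentile, which means 79% of values fall below this point.

Using the inverse CDF (quantile function):
x = F⁻¹(0.79) = 0.3153

Verification: P(X ≤ 0.3153) = 0.79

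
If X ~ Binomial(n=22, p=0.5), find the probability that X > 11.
0.415906

We have X ~ Binomial(n=22, p=0.5).

P(X > 11) = 1 - P(X ≤ 11)
                = 1 - F(11)
                = 1 - 0.584094
                = 0.415906

So there's approximately a 41.6% chance that X exceeds 11.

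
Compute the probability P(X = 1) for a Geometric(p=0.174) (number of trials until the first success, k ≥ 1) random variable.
0.174000

We have X ~ Geometric(p=0.174) (number of trials until the first success, k ≥ 1).

For a Geometric distribution, the PMF gives us the probability of each outcome.

Using the PMF formula:
P(X = 1) = 0.174000

Rounded to 4 decimal places: 0.1740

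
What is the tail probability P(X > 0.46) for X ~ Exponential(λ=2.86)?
0.268313

We have X ~ Exponential(λ=2.86).

P(X > 0.46) = 1 - P(X ≤ 0.46)
                = 1 - F(0.46)
                = 1 - 0.731687
                = 0.268313

So there's approximately a 26.8% chance that X exceeds 0.46.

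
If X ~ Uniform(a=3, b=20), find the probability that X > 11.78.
0.483529

We have X ~ Uniform(a=3, b=20).

P(X > 11.78) = 1 - P(X ≤ 11.78)
                = 1 - F(11.78)
                = 1 - 0.516471
                = 0.483529

So there's approximately a 48.4% chance that X exceeds 11.78.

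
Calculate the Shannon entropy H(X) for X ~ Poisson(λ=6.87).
2.3692 nats

We have X ~ Poisson(λ=6.87).

The Shannon entropy measures the uncertainty or information content of the distribution.

For a Poisson distribution with λ=6.87:
H(X) = 2.3692 nats

(In bits, this would be 3.4181 bits.)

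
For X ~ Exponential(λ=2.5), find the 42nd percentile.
0.2179

We have X ~ Exponential(λ=2.5).

We want to find x such that P(X ≤ x) = 0.42.

This is the 42nd percentile, which means 42% of values fall below this point.

Using the inverse CDF (quantile function):
x = F⁻¹(0.42) = 0.2179

Verification: P(X ≤ 0.2179) = 0.42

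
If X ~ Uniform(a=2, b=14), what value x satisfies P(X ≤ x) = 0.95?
13.4000

We have X ~ Uniform(a=2, b=14).

We want to find x such that P(X ≤ x) = 0.95.

This is the 95th percentile, which means 95% of values fall below this point.

Using the inverse CDF (quantile function):
x = F⁻¹(0.95) = 13.4000

Verification: P(X ≤ 13.4000) = 0.95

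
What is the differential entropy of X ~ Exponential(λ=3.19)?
-0.1600 nats

We have X ~ Exponential(λ=3.19).

The differential entropy measures the uncertainty or information content of the distribution.

For an Exponential distribution with λ=3.19:
h(X) = -0.1600 nats

(In bits, this would be -0.2309 bits.)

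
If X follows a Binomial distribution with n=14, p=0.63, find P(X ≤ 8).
0.420769

We have X ~ Binomial(n=14, p=0.63).

The CDF gives us P(X ≤ k).

Using the CDF:
P(X ≤ 8) = 0.420769

This means there's approximately a 42.1% chance that X is at most 8.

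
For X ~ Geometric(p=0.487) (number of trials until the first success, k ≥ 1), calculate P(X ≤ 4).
0.930742

We have X ~ Geometric(p=0.487) (number of trials until the first success, k ≥ 1).

The CDF gives us P(X ≤ k).

Using the CDF:
P(X ≤ 4) = 0.930742

This means there's approximately a 93.1% chance that X is at most 4.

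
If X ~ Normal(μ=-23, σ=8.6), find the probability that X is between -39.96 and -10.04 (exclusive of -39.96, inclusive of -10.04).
0.909792

We have X ~ Normal(μ=-23, σ=8.6).

To find P(-39.96 < X ≤ -10.04), we use:
P(-39.96 < X ≤ -10.04) = P(X ≤ -10.04) - P(X ≤ -39.96)
                 = F(-10.04) - F(-39.96)
                 = 0.934092 - 0.024299
                 = 0.909792

So there's approximately a 91.0% chance that X falls in this range.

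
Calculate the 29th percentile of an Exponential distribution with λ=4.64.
0.0738

We have X ~ Exponential(λ=4.64).

We want to find x such that P(X ≤ x) = 0.29.

This is the 29th percentile, which means 29% of values fall below this point.

Using the inverse CDF (quantile function):
x = F⁻¹(0.29) = 0.0738

Verification: P(X ≤ 0.0738) = 0.29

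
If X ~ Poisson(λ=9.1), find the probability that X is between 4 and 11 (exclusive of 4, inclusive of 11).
0.741518

We have X ~ Poisson(λ=9.1).

To find P(4 < X ≤ 11), we use:
P(4 < X ≤ 11) = P(X ≤ 11) - P(X ≤ 4)
                 = F(11) - F(4)
                 = 0.793200 - 0.051682
                 = 0.741518

So there's approximately a 74.2% chance that X falls in this range.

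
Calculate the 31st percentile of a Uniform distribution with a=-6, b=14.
0.2000

We have X ~ Uniform(a=-6, b=14).

We want to find x such that P(X ≤ x) = 0.31.

This is the 31st percentile, which means 31% of values fall below this point.

Using the inverse CDF (quantile function):
x = F⁻¹(0.31) = 0.2000

Verification: P(X ≤ 0.2000) = 0.31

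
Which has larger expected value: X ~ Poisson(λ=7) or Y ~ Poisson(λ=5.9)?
X has larger mean (7.0000 > 5.9000)

Compute the expected value for each distribution:

X ~ Poisson(λ=7):
E[X] = 7.0000

Y ~ Poisson(λ=5.9):
E[Y] = 5.9000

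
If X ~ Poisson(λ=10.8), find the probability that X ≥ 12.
0.396872

We have X ~ Poisson(λ=10.8).

For discrete distributions, P(X ≥ 12) = 1 - P(X ≤ 11).

P(X ≤ 11) = 0.603128
P(X ≥ 12) = 1 - 0.603128 = 0.396872

So there's approximately a 39.7% chance that X is at least 12.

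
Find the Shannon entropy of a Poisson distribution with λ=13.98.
2.7316 nats

We have X ~ Poisson(λ=13.98).

The Shannon entropy measures the uncertainty or information content of the distribution.

For a Poisson distribution with λ=13.98:
H(X) = 2.7316 nats

(In bits, this would be 3.9408 bits.)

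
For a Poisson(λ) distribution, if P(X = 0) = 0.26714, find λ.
λ = 1.3200

For a Poisson(λ) distribution, the PMF at 0 is:
P(X = 0) = λ^0 e^(-λ) / 0! = e^(-λ)

Given P(X = 0) = 0.26714:
e^(-λ) = 0.26714
-λ = ln(0.26714)
λ = -ln(0.26714) = 1.3200

Verification: e^(-1.3200) = 0.26714 ✓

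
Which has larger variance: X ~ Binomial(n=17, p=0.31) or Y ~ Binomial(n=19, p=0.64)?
Y has larger variance (4.3776 > 3.6363)

Compute the variance for each distribution:

X ~ Binomial(n=17, p=0.31):
Var(X) = 3.6363

Y ~ Binomial(n=19, p=0.64):
Var(Y) = 4.3776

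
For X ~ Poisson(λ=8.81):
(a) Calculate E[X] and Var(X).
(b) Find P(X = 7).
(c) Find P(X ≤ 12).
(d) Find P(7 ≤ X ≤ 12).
(a) E[X] = 8.8100, Var(X) = 8.8100
(b) P(X = 7) = 0.121974
(c) P(X ≤ 12) = 0.889158
(d) P(7 ≤ X ≤ 12) = 0.664519

We have X ~ Poisson(λ=8.81).

(a) Moments:
E[X] = 8.8100
Var(X) = 8.8100
σ = √Var(X) = 2.9682

(b) Point probability using PMF:
P(X = 7) = 0.121974

(c) Cumulative probability using CDF:
P(X ≤ 12) = F(12) = 0.889158

(d) Range probability:
P(7 ≤ X ≤ 12) = P(X ≤ 12) - P(X ≤ 6)
                   = F(12) - F(6)
                   = 0.889158 - 0.224640
                   = 0.664519

This means approximately 66.5% of outcomes fall in the interval [7, 12].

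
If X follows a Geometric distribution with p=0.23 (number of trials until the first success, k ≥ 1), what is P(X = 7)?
0.047937

We have X ~ Geometric(p=0.23) (number of trials until the first success, k ≥ 1).

For a Geometric distribution, the PMF gives us the probability of each outcome.

Using the PMF formula:
P(X = 7) = 0.047937

Rounded to 4 decimal places: 0.0479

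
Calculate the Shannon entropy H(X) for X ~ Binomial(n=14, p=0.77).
1.8586 nats

We have X ~ Binomial(n=14, p=0.77).

The Shannon entropy measures the uncertainty or information content of the distribution.

For a Binomial distribution with n=14, p=0.77:
H(X) = 1.8586 nats

(In bits, this would be 2.6814 bits.)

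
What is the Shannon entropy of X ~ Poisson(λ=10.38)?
2.5804 nats

We have X ~ Poisson(λ=10.38).

The Shannon entropy measures the uncertainty or information content of the distribution.

For a Poisson distribution with λ=10.38:
H(X) = 2.5804 nats

(In bits, this would be 3.7227 bits.)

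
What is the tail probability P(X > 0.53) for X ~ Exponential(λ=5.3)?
0.060265

We have X ~ Exponential(λ=5.3).

P(X > 0.53) = 1 - P(X ≤ 0.53)
                = 1 - F(0.53)
                = 1 - 0.939735
                = 0.060265

So there's approximately a 6.0% chance that X exceeds 0.53.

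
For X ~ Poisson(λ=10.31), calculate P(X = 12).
0.100275

We have X ~ Poisson(λ=10.31).

For a Poisson distribution, the PMF gives us the probability of each outcome.

Using the PMF formula:
P(X = 12) = 0.100275

Rounded to 4 decimal places: 0.1003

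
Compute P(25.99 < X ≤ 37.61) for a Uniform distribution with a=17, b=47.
0.387333

We have X ~ Uniform(a=17, b=47).

To find P(25.99 < X ≤ 37.61), we use:
P(25.99 < X ≤ 37.61) = P(X ≤ 37.61) - P(X ≤ 25.99)
                 = F(37.61) - F(25.99)
                 = 0.687000 - 0.299667
                 = 0.387333

So there's approximately a 38.7% chance that X falls in this range.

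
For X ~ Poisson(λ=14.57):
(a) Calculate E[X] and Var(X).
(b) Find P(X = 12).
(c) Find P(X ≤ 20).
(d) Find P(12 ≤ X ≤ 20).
(a) E[X] = 14.5700, Var(X) = 14.5700
(b) P(X = 12) = 0.089848
(c) P(X ≤ 20) = 0.933734
(d) P(12 ≤ X ≤ 20) = 0.718827

We have X ~ Poisson(λ=14.57).

(a) Moments:
E[X] = 14.5700
Var(X) = 14.5700
σ = √Var(X) = 3.8171

(b) Point probability using PMF:
P(X = 12) = 0.089848

(c) Cumulative probability using CDF:
P(X ≤ 20) = F(20) = 0.933734

(d) Range probability:
P(12 ≤ X ≤ 20) = P(X ≤ 20) - P(X ≤ 11)
                   = F(20) - F(11)
                   = 0.933734 - 0.214906
                   = 0.718827

This means approximately 71.9% of outcomes fall in the interval [12, 20].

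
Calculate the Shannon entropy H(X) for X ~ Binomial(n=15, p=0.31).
1.9967 nats

We have X ~ Binomial(n=15, p=0.31).

The Shannon entropy measures the uncertainty or information content of the distribution.

For a Binomial distribution with n=15, p=0.31:
H(X) = 1.9967 nats

(In bits, this would be 2.8806 bits.)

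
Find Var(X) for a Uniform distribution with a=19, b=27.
5.3333

We have X ~ Uniform(a=19, b=27).

For a Uniform distribution with a=19, b=27:
Var(X) = 5.3333

The variance measures the spread of the distribution around the mean.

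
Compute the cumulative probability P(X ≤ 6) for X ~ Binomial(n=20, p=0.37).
0.345303

We have X ~ Binomial(n=20, p=0.37).

The CDF gives us P(X ≤ k).

Using the CDF:
P(X ≤ 6) = 0.345303

This means there's approximately a 34.5% chance that X is at most 6.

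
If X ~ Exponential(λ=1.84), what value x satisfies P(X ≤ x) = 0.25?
0.1563

We have X ~ Exponential(λ=1.84).

We want to find x such that P(X ≤ x) = 0.25.

This is the 25th percentile, which means 25% of values fall below this point.

Using the inverse CDF (quantile function):
x = F⁻¹(0.25) = 0.1563

Verification: P(X ≤ 0.1563) = 0.25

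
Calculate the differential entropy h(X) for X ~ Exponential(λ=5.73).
-0.7457 nats

We have X ~ Exponential(λ=5.73).

The differential entropy measures the uncertainty or information content of the distribution.

For an Exponential distribution with λ=5.73:
h(X) = -0.7457 nats

(In bits, this would be -1.0758 bits.)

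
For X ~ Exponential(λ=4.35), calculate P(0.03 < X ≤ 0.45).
0.736445

We have X ~ Exponential(λ=4.35).

To find P(0.03 < X ≤ 0.45), we use:
P(0.03 < X ≤ 0.45) = P(X ≤ 0.45) - P(X ≤ 0.03)
                 = F(0.45) - F(0.03)
                 = 0.858789 - 0.122344
                 = 0.736445

So there's approximately a 73.6% chance that X falls in this range.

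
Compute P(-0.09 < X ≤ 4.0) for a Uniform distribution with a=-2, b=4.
0.681667

We have X ~ Uniform(a=-2, b=4).

To find P(-0.09 < X ≤ 4.0), we use:
P(-0.09 < X ≤ 4.0) = P(X ≤ 4.0) - P(X ≤ -0.09)
                 = F(4.0) - F(-0.09)
                 = 1.000000 - 0.318333
                 = 0.681667

So there's approximately a 68.2% chance that X falls in this range.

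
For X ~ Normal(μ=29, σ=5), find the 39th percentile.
27.6034

We have X ~ Normal(μ=29, σ=5).

We want to find x such that P(X ≤ x) = 0.39.

This is the 39th percentile, which means 39% of values fall below this point.

Using the inverse CDF (quantile function):
x = F⁻¹(0.39) = 27.6034

Verification: P(X ≤ 27.6034) = 0.39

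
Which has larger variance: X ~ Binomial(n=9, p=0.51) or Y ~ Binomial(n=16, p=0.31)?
Y has larger variance (3.4224 > 2.2491)

Compute the variance for each distribution:

X ~ Binomial(n=9, p=0.51):
Var(X) = 2.2491

Y ~ Binomial(n=16, p=0.31):
Var(Y) = 3.4224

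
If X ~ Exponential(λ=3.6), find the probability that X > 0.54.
0.143130

We have X ~ Exponential(λ=3.6).

P(X > 0.54) = 1 - P(X ≤ 0.54)
                = 1 - F(0.54)
                = 1 - 0.856870
                = 0.143130

So there's approximately a 14.3% chance that X exceeds 0.54.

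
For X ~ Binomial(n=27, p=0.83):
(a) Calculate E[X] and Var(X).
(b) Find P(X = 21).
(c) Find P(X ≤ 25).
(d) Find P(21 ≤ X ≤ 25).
(a) E[X] = 22.4100, Var(X) = 3.8097
(b) P(X = 21) = 0.142771
(c) P(X ≤ 25) = 0.957339
(d) P(21 ≤ X ≤ 25) = 0.795040

We have X ~ Binomial(n=27, p=0.83).

(a) Moments:
E[X] = 22.4100
Var(X) = 3.8097
σ = √Var(X) = 1.9518

(b) Point probability using PMF:
P(X = 21) = 0.142771

(c) Cumulative probability using CDF:
P(X ≤ 25) = F(25) = 0.957339

(d) Range probability:
P(21 ≤ X ≤ 25) = P(X ≤ 25) - P(X ≤ 20)
                   = F(25) - F(20)
                   = 0.957339 - 0.162300
                   = 0.795040

This means approximately 79.5% of outcomes fall in the interval [21, 25].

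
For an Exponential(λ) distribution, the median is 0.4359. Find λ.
λ = 1.5902

For X ~ Exponential(λ), the CDF is F(x) = 1 - e^(-λx).
The median m satisfies F(m) = 0.5:
1 - e^(-λm) = 0.5
e^(-λm) = 0.5
λm = ln(2)
m = ln(2) / λ

Given m = 0.4359:
λ = ln(2) / 0.4359 = 0.693147 / 0.4359 = 1.5902

Verification: ln(2) / 1.5902 = 0.4359 ✓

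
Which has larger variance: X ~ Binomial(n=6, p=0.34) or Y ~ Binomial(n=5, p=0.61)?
X has larger variance (1.3464 > 1.1895)

Compute the variance for each distribution:

X ~ Binomial(n=6, p=0.34):
Var(X) = 1.3464

Y ~ Binomial(n=5, p=0.61):
Var(Y) = 1.1895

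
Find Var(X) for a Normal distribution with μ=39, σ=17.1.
292.4100

We have X ~ Normal(μ=39, σ=17.1).

For a Normal distribution with μ=39, σ=17.1:
Var(X) = 292.4100

The variance measures the spread of the distribution around the mean.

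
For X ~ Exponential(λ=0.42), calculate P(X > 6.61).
0.062275

We have X ~ Exponential(λ=0.42).

P(X > 6.61) = 1 - P(X ≤ 6.61)
                = 1 - F(6.61)
                = 1 - 0.937725
                = 0.062275

So there's approximately a 6.2% chance that X exceeds 6.61.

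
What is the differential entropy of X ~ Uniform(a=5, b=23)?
2.8904 nats

We have X ~ Uniform(a=5, b=23).

The differential entropy measures the uncertainty or information content of the distribution.

For a Uniform distribution with a=5, b=23:
h(X) = 2.8904 nats

(In bits, this would be 4.1699 bits.)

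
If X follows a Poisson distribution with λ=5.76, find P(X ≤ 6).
0.644789

We have X ~ Poisson(λ=5.76).

The CDF gives us P(X ≤ k).

Using the CDF:
P(X ≤ 6) = 0.644789

This means there's approximately a 64.5% chance that X is at most 6.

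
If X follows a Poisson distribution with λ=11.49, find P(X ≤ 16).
0.924053

We have X ~ Poisson(λ=11.49).

The CDF gives us P(X ≤ k).

Using the CDF:
P(X ≤ 16) = 0.924053

This means there's approximately a 92.4% chance that X is at most 16.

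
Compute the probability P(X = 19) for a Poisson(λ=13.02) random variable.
0.027416

We have X ~ Poisson(λ=13.02).

For a Poisson distribution, the PMF gives us the probability of each outcome.

Using the PMF formula:
P(X = 19) = 0.027416

Rounded to 4 decimal places: 0.0274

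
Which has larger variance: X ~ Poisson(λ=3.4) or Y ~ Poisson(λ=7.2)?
Y has larger variance (7.2000 > 3.4000)

Compute the variance for each distribution:

X ~ Poisson(λ=3.4):
Var(X) = 3.4000

Y ~ Poisson(λ=7.2):
Var(Y) = 7.2000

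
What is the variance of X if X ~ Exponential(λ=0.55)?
3.3058

We have X ~ Exponential(λ=0.55).

For an Exponential distribution with λ=0.55:
Var(X) = 3.3058

The variance measures the spread of the distribution around the mean.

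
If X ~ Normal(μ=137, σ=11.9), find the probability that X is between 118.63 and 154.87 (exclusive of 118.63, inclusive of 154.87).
0.872079

We have X ~ Normal(μ=137, σ=11.9).

To find P(118.63 < X ≤ 154.87), we use:
P(118.63 < X ≤ 154.87) = P(X ≤ 154.87) - P(X ≤ 118.63)
                 = F(154.87) - F(118.63)
                 = 0.933410 - 0.061331
                 = 0.872079

So there's approximately a 87.2% chance that X falls in this range.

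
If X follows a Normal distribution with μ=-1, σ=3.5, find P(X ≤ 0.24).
0.638438

We have X ~ Normal(μ=-1, σ=3.5).

The CDF gives us P(X ≤ k).

Using the CDF:
P(X ≤ 0.24) = 0.638438

This means there's approximately a 63.8% chance that X is at most 0.24.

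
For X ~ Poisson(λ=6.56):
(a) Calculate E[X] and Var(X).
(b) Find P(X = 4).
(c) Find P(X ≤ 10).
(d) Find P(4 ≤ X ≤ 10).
(a) E[X] = 6.5600, Var(X) = 6.5600
(b) P(X = 4) = 0.109253
(c) P(X ≤ 10) = 0.929760
(d) P(4 ≤ X ≤ 10) = 0.821973

We have X ~ Poisson(λ=6.56).

(a) Moments:
E[X] = 6.5600
Var(X) = 6.5600
σ = √Var(X) = 2.5612

(b) Point probability using PMF:
P(X = 4) = 0.109253

(c) Cumulative probability using CDF:
P(X ≤ 10) = F(10) = 0.929760

(d) Range probability:
P(4 ≤ X ≤ 10) = P(X ≤ 10) - P(X ≤ 3)
                   = F(10) - F(3)
                   = 0.929760 - 0.107787
                   = 0.821973

This means approximately 82.2% of outcomes fall in the interval [4, 10].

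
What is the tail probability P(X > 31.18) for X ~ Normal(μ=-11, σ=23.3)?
0.035125

We have X ~ Normal(μ=-11, σ=23.3).

P(X > 31.18) = 1 - P(X ≤ 31.18)
                = 1 - F(31.18)
                = 1 - 0.964875
                = 0.035125

So there's approximately a 3.5% chance that X exceeds 31.18.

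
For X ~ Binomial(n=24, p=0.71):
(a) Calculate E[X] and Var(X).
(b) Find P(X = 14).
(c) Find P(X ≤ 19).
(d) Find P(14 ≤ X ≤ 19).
(a) E[X] = 17.0400, Var(X) = 4.9416
(b) P(X = 14) = 0.068254
(c) P(X ≤ 19) = 0.867913
(d) P(14 ≤ X ≤ 19) = 0.808249

We have X ~ Binomial(n=24, p=0.71).

(a) Moments:
E[X] = 17.0400
Var(X) = 4.9416
σ = √Var(X) = 2.2230

(b) Point probability using PMF:
P(X = 14) = 0.068254

(c) Cumulative probability using CDF:
P(X ≤ 19) = F(19) = 0.867913

(d) Range probability:
P(14 ≤ X ≤ 19) = P(X ≤ 19) - P(X ≤ 13)
                   = F(19) - F(13)
                   = 0.867913 - 0.059665
                   = 0.808249

This means approximately 80.8% of outcomes fall in the interval [14, 19].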